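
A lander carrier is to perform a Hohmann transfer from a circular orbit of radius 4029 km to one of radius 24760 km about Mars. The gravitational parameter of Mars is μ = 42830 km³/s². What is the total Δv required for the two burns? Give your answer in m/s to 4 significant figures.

Transfer-ellipse semi-major axis a_t = (r₁ + r₂)/2 = (4029 + 24760)/2 = 14394.5 km.
At r₁ the circular-orbit speed is v₁ = √(μ/r₁) = 3.260 km/s.
Transfer-orbit speed at r₁ (v² = μ(2/r − 1/a)): v_p = √[μ(2/r₁ − 1/a_t)] = 4.276 km/s.
First burn Δv₁ = |v_p − v₁| = 1.016 km/s.
Circular speed at r₂: v₂ = √(μ/r₂) = 1.3152 km/s.
Transfer-orbit speed at r₂: v_a = √[μ(2/r₂ − 1/a_t)] = 0.69582 km/s.
Second burn Δv₂ = |v₂ − v_a| = 0.6194 km/s.
Total Δv = Δv₁ + Δv₂ = 1.635 km/s.

Δv = 1635 m/s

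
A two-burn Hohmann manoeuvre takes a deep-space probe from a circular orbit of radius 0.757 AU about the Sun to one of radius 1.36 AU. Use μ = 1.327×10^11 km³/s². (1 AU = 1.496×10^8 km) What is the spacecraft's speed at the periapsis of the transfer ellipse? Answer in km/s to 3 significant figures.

In km: r₁ = 0.757 × 1.496×10^8 = 1.132472×10^8 km; r₂ = 1.36 × 1.496×10^8 = 2.03456×10^8 km.
Transfer-ellipse semi-major axis a_t = (r₁ + r₂)/2 = (1.132472×10^8 + 2.03456×10^8)/2 = 1.583516×10^8 km.
The periapsis of the transfer ellipse is at r = 1.132472×10^8 km.
Vis-viva: v = √[μ(2/r − 1/a_t)] = √[1.327×10^11 × (2/1.132472×10^8 − 1/1.583516×10^8)] = 38.80 km/s.

v = 38.8 km/s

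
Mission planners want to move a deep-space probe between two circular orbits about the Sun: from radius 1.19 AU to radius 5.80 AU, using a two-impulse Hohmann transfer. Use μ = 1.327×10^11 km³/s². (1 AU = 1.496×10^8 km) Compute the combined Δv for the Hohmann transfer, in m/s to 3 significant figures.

In km: r₁ = 1.19 × 1.496×10^8 = 1.78024×10^8 km; r₂ = 5.80 × 1.496×10^8 = 8.6768×10^8 km.
Transfer-ellipse semi-major axis a_t = (r₁ + r₂)/2 = (1.78024×10^8 + 8.6768×10^8)/2 = 5.22852×10^8 km.
Circular speed at r₁: v₁ = √(μ/r₁) = √(1.327×10^11/1.78024×10^8) = 27.302 km/s.
Transfer-orbit speed at r₁ (vis-viva): v_p = √[μ(2/r₁ − 1/a_t)] = 35.171 km/s.
First burn Δv₁ = |v_p − v₁| = 7.869 km/s.
Circular speed at r₂: v₂ = √(μ/r₂) = 12.367 km/s.
Transfer-orbit speed at r₂: v_a = √[μ(2/r₂ − 1/a_t)] = 7.2162 km/s.
Second burn Δv₂ = |v₂ − v_a| = 5.151 km/s.
Δv = Δv₁ + Δv₂ = 7.869 + 5.151 = 13.02 km/s.

Δv = 13000 m/s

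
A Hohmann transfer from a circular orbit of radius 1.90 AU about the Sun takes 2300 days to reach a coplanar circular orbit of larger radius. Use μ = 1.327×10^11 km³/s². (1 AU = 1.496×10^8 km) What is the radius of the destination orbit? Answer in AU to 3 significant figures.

In km: r₁ = 1.90 × 1.496×10^8 = 2.8424×10^8 km.
Transfer time t = 2300 days = 1.9872×10^8 s, and t = π√(a_t³/μ).
So a_t = (μ t²/π²)^(1/3) = (1.327×10^11 × (1.9872×10^8)² / π²)^(1/3) = 8.0975×10^8 km.
Since a_t = (r₁ + r₂)/2, r₂ = 2a_t − r₁ = 2×8.0975×10^8 − 2.8424×10^8 = 1.33526×10^9 km.
In AU: r₂ = 1.33526×10^9 / 1.496×10^8 = 8.93 AU.

r₂ = 8.93 AU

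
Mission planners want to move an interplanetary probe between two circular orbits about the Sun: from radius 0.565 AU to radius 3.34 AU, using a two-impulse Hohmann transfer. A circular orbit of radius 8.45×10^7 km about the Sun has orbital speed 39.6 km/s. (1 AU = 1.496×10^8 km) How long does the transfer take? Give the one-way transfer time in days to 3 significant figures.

t = 499 days

From the circular-orbit relation v² = μ/r at r = 8.45×10^7 km: μ = v²r = (39.6)² × 8.45×10^7 = 1.32510×10^11 km³/s².
In km: r₁ = 0.565 × 1.496×10^8 = 8.4524×10^7 km; r₂ = 3.34 × 1.496×10^8 = 4.99664×10^8 km.
The Hohmann ellipse has a_t = (r₁ + r₂)/2 = 2.92094×10^8 km.
Half the transfer-orbit period gives t = π√(a_t³/μ) = 4.308×10^7 s.
Converting: 4.308×10^7 s ÷ 86400 s/day = 499 days.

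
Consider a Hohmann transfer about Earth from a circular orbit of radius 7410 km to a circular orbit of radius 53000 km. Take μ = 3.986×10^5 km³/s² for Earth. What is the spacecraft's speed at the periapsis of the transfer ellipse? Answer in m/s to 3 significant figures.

v = 9720 m/s

Semi-major axis of the transfer orbit: a_t = (7410 + 53000)/2 = 30205 km.
The periapsis of the transfer ellipse is at r = 7410 km.
Applying v² = μ(2/r − 1/a_t): v = 9.715 km/s.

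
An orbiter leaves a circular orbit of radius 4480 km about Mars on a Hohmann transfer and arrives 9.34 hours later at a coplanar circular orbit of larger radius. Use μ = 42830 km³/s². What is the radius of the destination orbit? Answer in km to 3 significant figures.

r₂ = 29500 km

Transfer time t = 9.34 hours = 33624 s, and t = π√(a_t³/μ).
So a_t = (μ t²/π²)^(1/3) = (42830 × (33624)² / π²)^(1/3) = 16992 km.
Since a_t = (r₁ + r₂)/2, r₂ = 2a_t − r₁ = 2×16992 − 4480 = 29504 km.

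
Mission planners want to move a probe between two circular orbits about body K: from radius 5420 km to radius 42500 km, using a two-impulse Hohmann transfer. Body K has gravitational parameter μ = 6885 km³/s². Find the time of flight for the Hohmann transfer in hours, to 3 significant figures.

t = 39.0 hours

Semi-major axis of the transfer orbit: a_t = (5420 + 42500)/2 = 23960 km.
By Kepler's third law the transfer-orbit period is T = 2π√(a_t³/μ), so t = T/2 = 1.404×10^5 s.
Converting: 1.404×10^5 s ÷ 3600 s/hour = 39.0 hours.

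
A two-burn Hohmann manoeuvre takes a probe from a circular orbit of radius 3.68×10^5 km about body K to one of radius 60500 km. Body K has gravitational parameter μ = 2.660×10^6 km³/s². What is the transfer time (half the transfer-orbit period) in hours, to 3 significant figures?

t = 53.1 hours

The Hohmann ellipse has a_t = (r₁ + r₂)/2 = 2.1425×10^5 km.
By Kepler's third law the transfer-orbit period is T = 2π√(a_t³/μ), so t = T/2 = 1.910×10^5 s.
Converting: 1.910×10^5 s ÷ 3600 s/hour = 53.1 hours.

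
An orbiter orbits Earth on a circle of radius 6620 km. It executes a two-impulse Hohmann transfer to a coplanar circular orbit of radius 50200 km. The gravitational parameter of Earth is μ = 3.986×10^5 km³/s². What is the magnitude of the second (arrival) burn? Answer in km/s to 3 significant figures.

The Hohmann ellipse has a_t = (r₁ + r₂)/2 = 28410 km.
Circular speed at r = 50200 km: v_c = √(μ/r) = 2.818 km/s.
Transfer-orbit speed at the same r (vis-viva, a = a_t): v_t = √[μ(2/r − 1/a_t)] = 1.360 km/s.
Δv₂ = |v_t − v_c| = |1.360 − 2.818| = 1.458 km/s.

Δv₂ = 1.46 km/s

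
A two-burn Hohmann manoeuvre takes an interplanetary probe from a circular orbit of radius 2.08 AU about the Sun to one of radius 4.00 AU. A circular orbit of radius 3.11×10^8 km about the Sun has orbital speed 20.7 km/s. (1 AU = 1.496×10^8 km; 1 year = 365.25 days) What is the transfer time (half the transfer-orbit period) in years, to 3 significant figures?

From the circular-orbit relation v² = μ/r at r = 3.11×10^8 km: μ = v²r = (20.7)² × 3.11×10^8 = 1.33260×10^11 km³/s².
In km: r₁ = 2.08 × 1.496×10^8 = 3.11168×10^8 km; r₂ = 4.00 × 1.496×10^8 = 5.984×10^8 km.
The Hohmann ellipse has a_t = (r₁ + r₂)/2 = 4.54784×10^8 km.
Transfer time t = π√(a_t³/μ) = π√((4.54784×10^8)³ / 1.33260×10^11) = 8.3466×10^7 s.
Converting: 8.3466×10^7 s ÷ 3.15576×10^7 s/year (365.25 × 86400) = 2.64 years.

t = 2.64 years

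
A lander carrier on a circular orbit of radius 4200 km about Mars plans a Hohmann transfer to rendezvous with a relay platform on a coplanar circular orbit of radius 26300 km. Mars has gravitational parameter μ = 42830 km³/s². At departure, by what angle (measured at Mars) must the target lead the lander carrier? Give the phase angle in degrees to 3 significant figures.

φ = 101°

Semi-major axis of the transfer orbit: a_t = (4200 + 26300)/2 = 15250 km.
Transfer time t = π√(a_t³/μ) = 28587.8 s.
Target angular speed ω₂ = √(μ/r₂³) = 4.85222×10^-5 rad/s.
Angle swept by the target during transfer: ω₂·t = 1.38714 rad = 79.48°.
Arrival is 180° from departure on the ellipse, so φ = 180° − 79.48° = 101°.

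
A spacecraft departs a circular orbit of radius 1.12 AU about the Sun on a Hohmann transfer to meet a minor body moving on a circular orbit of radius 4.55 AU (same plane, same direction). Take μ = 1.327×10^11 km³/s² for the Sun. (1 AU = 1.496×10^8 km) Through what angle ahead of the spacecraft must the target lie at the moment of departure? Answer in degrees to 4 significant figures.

φ = 91.47°

In km: r₁ = 1.12 × 1.496×10^8 = 1.67552×10^8 km; r₂ = 4.55 × 1.496×10^8 = 6.8068×10^8 km.
The Hohmann ellipse has a_t = (r₁ + r₂)/2 = 4.24116×10^8 km.
Transfer time t = π√(a_t³/μ) = 7.5325×10^7 s.
Target angular speed ω₂ = √(μ/r₂³) = 2.0513×10^-8 rad/s.
Angle swept by the target during transfer: ω₂·t = 1.5451 rad = 88.53°.
Arrival is 180° from departure on the ellipse, so φ = 180° − 88.53° = 91.47°.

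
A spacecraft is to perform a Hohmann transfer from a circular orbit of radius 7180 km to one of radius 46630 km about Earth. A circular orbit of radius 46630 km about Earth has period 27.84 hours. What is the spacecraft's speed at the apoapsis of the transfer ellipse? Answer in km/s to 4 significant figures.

v = 1.510 km/s

From Kepler's third law T² = 4π²r³/μ at r = 46630 km, T = 27.84 hours = 27.84 × 3600 s = 1.00224×10^5 s: μ = 4π²r³/T² = 3.98485×10^5 km³/s².
The Hohmann ellipse has a_t = (r₁ + r₂)/2 = 26905 km.
At apoapsis, r = 46630 km.
From the vis-viva equation, v = √[μ(2/r − 1/a_t)] = 1.510 km/s.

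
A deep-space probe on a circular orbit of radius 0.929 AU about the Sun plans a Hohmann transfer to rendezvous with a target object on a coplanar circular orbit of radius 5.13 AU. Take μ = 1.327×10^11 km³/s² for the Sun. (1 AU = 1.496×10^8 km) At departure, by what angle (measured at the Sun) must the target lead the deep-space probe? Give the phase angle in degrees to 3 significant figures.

In km: r₁ = 0.929 × 1.496×10^8 = 1.389784×10^8 km; r₂ = 5.13 × 1.496×10^8 = 7.67448×10^8 km.
Transfer-ellipse semi-major axis a_t = (r₁ + r₂)/2 = (1.389784×10^8 + 7.67448×10^8)/2 = 4.532132×10^8 km.
The half-period of the transfer ellipse is t = π√(a_t³/μ) = 8.3209×10^7 s.
Target angular speed ω₂ = √(μ/r₂³) = 1.7134×10^-8 rad/s.
Angle swept by the target during transfer: ω₂·t = 1.4257 rad = 81.69°.
The deep-space probe traverses 180° on the transfer ellipse, so the target must lead by 180° − 81.69° = 98.3°.

φ = 98.3°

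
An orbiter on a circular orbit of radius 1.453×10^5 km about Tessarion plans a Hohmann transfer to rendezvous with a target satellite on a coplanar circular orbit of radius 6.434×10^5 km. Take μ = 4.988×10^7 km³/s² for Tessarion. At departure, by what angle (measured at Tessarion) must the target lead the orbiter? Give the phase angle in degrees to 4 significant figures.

Semi-major axis of the transfer orbit: a_t = (1.453×10^5 + 6.434×10^5)/2 = 3.9435×10^5 km.
The half-period of the transfer ellipse is t = π√(a_t³/μ) = 1.102×10^5 s.
The target's mean motion on its circular orbit is ω₂ = √(μ/r₂³) = 1.368×10^-5 rad/s.
Angle swept by the target during transfer: ω₂·t = 1.5075 rad = 86.37°.
The orbiter traverses 180° on the transfer ellipse, so the target must lead by 180° − 86.37° = 93.63°.

φ = 93.63°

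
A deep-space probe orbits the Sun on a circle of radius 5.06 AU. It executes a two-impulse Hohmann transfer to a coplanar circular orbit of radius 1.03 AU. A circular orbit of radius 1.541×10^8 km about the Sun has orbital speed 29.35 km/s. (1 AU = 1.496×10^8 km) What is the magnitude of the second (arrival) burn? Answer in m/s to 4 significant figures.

Δv₂ = 8485 m/s

From the circular-orbit relation v² = μ/r at r = 1.541×10^8 km: μ = v²r = (29.35)² × 1.541×10^8 = 1.32745×10^11 km³/s².
In km: r₁ = 5.06 × 1.496×10^8 = 7.56976×10^8 km; r₂ = 1.03 × 1.496×10^8 = 1.54088×10^8 km.
The Hohmann ellipse has a_t = (r₁ + r₂)/2 = 4.55532×10^8 km.
Circular speed at r = 1.54088×10^8 km: v_c = √(μ/r) = 29.351 km/s.
Vis-viva on the transfer ellipse at r = 1.54088×10^8 km gives v_t = √[μ(2/r − 1/a_t)] = 37.836 km/s.
Δv₂ = |v_t − v_c| = |37.836 − 29.351| = 8.485 km/s.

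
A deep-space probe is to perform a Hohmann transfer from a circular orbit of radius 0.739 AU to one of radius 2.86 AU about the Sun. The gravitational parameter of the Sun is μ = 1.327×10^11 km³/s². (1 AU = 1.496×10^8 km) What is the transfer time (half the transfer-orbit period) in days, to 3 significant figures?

In km: r₁ = 0.739 × 1.496×10^8 = 1.105544×10^8 km; r₂ = 2.86 × 1.496×10^8 = 4.27856×10^8 km.
Transfer-ellipse semi-major axis a_t = (r₁ + r₂)/2 = (1.105544×10^8 + 4.27856×10^8)/2 = 2.692052×10^8 km.
By Kepler's third law the transfer-orbit period is T = 2π√(a_t³/μ), so t = T/2 = 3.809×10^7 s.
Converting: 3.809×10^7 s ÷ 86400 s/day = 441 days.

t = 441 days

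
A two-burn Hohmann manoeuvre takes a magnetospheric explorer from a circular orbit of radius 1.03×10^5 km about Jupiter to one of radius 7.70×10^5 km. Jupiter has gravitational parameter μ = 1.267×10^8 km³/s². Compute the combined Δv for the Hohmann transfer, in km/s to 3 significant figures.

Δv = 18.1 km/s

The Hohmann ellipse has a_t = (r₁ + r₂)/2 = 4.365×10^5 km.
Circular speed at r₁: v₁ = √(μ/r₁) = √(1.267×10^8/1.030×10^5) = 35.07 km/s.
Transfer-orbit speed at r₁ (v² = μ(2/r − 1/a)): v_p = √[μ(2/r₁ − 1/a_t)] = 46.58 km/s.
First burn Δv₁ = |v_p − v₁| = 11.51 km/s.
Circular speed at r₂: v₂ = √(μ/r₂) = 12.8275 km/s.
Transfer-orbit speed at r₂: v_a = √[μ(2/r₂ − 1/a_t)] = 6.23117 km/s.
Second burn Δv₂ = |v₂ − v_a| = 6.596 km/s.
Δv = Δv₁ + Δv₂ = 11.51 + 6.596 = 18.11 km/s.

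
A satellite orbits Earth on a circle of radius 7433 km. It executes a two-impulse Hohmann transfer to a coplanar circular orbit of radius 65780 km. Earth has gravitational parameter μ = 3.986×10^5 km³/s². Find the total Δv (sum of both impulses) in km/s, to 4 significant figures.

Transfer-ellipse semi-major axis a_t = (r₁ + r₂)/2 = (7433 + 65780)/2 = 36606.5 km.
At r₁ the circular-orbit speed is v₁ = √(μ/r₁) = 7.32296 km/s.
Transfer-orbit speed at r₁ (vis-viva equation): v_p = √[μ(2/r₁ − 1/a_t)] = 9.81645 km/s.
First burn Δv₁ = |v_p − v₁| = 2.4935 km/s.
Circular speed at r₂: v₂ = √(μ/r₂) = 2.4616 km/s.
Transfer-orbit speed at r₂: v_a = √[μ(2/r₂ − 1/a_t)] = 1.1092 km/s.
Second burn Δv₂ = |v₂ − v_a| = 1.3524 km/s.
Δv = Δv₁ + Δv₂ = 2.4935 + 1.3524 = 3.846 km/s.

Δv = 3.846 km/s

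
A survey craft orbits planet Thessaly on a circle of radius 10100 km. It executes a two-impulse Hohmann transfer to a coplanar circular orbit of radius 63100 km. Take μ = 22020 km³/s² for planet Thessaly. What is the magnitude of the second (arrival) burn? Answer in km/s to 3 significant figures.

Δv₂ = 0.280 km/s

Semi-major axis of the transfer orbit: a_t = (10100 + 63100)/2 = 36600 km.
Circular speed at r = 63100 km: v_c = √(μ/r) = 0.5907 km/s.
Vis-viva on the transfer ellipse at r = 63100 km gives v_t = √[μ(2/r − 1/a_t)] = 0.3103 km/s.
Δv₂ = |v_t − v_c| = |0.3103 − 0.5907| = 0.2804 km/s.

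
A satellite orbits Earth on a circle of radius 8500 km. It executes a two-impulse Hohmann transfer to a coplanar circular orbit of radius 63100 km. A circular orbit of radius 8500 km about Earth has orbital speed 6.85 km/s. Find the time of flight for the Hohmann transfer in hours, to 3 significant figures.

t = 9.36 hours

From the circular-orbit relation v² = μ/r at r = 8500 km: μ = v²r = (6.85)² × 8500 = 3.98841×10^5 km³/s².
The Hohmann ellipse has a_t = (r₁ + r₂)/2 = 35800 km.
Half the transfer-orbit period gives t = π√(a_t³/μ) = 33700 s.
Converting: 33700 s ÷ 3600 s/hour = 9.36 hours.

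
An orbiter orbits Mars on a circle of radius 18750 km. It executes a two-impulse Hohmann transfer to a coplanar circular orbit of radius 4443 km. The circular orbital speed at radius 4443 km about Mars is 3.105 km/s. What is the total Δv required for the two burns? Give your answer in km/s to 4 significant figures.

From the circular-orbit relation v² = μ/r at r = 4443 km: μ = v²r = (3.105)² × 4443 = 42835.1 km³/s².
Semi-major axis of the transfer orbit: a_t = (18750 + 4443)/2 = 11596.5 km.
At r₁ the circular-orbit speed is v₁ = √(μ/r₁) = 1.5115 km/s.
Transfer-orbit speed at r₁ (vis-viva): v_a = √[μ(2/r₁ − 1/a_t)] = 0.93556 km/s.
First burn Δv₁ = |v_a − v₁| = 0.5759 km/s.
Circular speed at r₂: v₂ = √(μ/r₂) = 3.1050 km/s.
Transfer-orbit speed at r₂: v_p = √[μ(2/r₂ − 1/a_t)] = 3.9482 km/s.
Second burn Δv₂ = |v₂ − v_p| = 0.8432 km/s.
Δv = Δv₁ + Δv₂ = 0.5759 + 0.8432 = 1.419 km/s.

Δv = 1.419 km/s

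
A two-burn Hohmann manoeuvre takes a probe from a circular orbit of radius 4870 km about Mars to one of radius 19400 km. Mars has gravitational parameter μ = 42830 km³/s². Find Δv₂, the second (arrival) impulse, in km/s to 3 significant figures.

Δv₂ = 0.545 km/s

Transfer-ellipse semi-major axis a_t = (r₁ + r₂)/2 = (4870 + 19400)/2 = 12135 km.
On the circular orbit at r = 19400 km, v_c = √(μ/r) = 1.48584 km/s.
Vis-viva on the transfer ellipse at r = 19400 km gives v_t = √[μ(2/r − 1/a_t)] = 0.941278 km/s.
Δv₂ = |v_t − v_c| = |0.941278 − 1.48584| = 0.5446 km/s.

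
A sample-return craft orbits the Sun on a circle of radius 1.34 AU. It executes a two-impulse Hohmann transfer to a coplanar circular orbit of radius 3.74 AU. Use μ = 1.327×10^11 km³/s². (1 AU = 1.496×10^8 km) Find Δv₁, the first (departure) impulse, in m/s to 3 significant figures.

In km: r₁ = 1.34 × 1.496×10^8 = 2.00464×10^8 km; r₂ = 3.74 × 1.496×10^8 = 5.59504×10^8 km.
Transfer-ellipse semi-major axis a_t = (r₁ + r₂)/2 = (2.00464×10^8 + 5.59504×10^8)/2 = 3.79984×10^8 km.
Circular speed at r = 2.00464×10^8 km: v_c = √(μ/r) = 25.72867 km/s.
Vis-viva on the transfer ellipse at r = 2.00464×10^8 km gives v_t = √[μ(2/r − 1/a_t)] = 31.22024 km/s.
Δv₁ = |v_t − v_c| = |31.22024 − 25.72867| = 5.492 km/s.

Δv₁ = 5490 m/s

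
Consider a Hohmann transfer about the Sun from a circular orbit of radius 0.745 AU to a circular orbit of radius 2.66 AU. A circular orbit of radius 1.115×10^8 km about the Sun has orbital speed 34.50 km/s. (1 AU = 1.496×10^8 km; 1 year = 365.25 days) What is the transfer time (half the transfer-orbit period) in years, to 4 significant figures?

t = 1.111 years

From the circular-orbit relation v² = μ/r at r = 1.115×10^8 km: μ = v²r = (34.50)² × 1.115×10^8 = 1.32713×10^11 km³/s².
In km: r₁ = 0.745 × 1.496×10^8 = 1.11452×10^8 km; r₂ = 2.66 × 1.496×10^8 = 3.97936×10^8 km.
Semi-major axis of the transfer orbit: a_t = (1.11452×10^8 + 3.97936×10^8)/2 = 2.54694×10^8 km.
Half the transfer-orbit period gives t = π√(a_t³/μ) = 3.505×10^7 s.
Converting: 3.505×10^7 s ÷ 3.15576×10^7 s/year (365.25 × 86400) = 1.111 years.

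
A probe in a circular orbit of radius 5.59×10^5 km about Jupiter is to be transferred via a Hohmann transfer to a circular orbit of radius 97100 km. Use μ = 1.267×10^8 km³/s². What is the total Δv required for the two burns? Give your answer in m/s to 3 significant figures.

Semi-major axis of the transfer orbit: a_t = (5.590×10^5 + 97100)/2 = 3.2805×10^5 km.
At r₁ the circular-orbit speed is v₁ = √(μ/r₁) = 15.055 km/s.
On the transfer ellipse at r₁, v² = μ(2/r − 1/a) gives v_a = √[μ(2/r₁ − 1/a_t)] = 8.1907 km/s.
First burn Δv₁ = |v_a − v₁| = 6.8643 km/s.
At r₂, v₂ = √(μ/r₂) = 36.123 km/s.
Transfer-orbit speed at r₂: v_p = √[μ(2/r₂ − 1/a_t)] = 47.154 km/s.
Second burn Δv₂ = |v₂ − v_p| = 11.031 km/s.
Total Δv = Δv₁ + Δv₂ = 17.90 km/s.

Δv = 17900 m/s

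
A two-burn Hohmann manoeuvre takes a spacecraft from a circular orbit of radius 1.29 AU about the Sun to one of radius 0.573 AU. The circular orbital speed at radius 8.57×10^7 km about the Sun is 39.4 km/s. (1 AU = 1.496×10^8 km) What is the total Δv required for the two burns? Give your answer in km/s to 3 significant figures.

Δv = 12.6 km/s

From the circular-orbit relation v² = μ/r at r = 8.57×10^7 km: μ = v²r = (39.4)² × 8.57×10^7 = 1.33037×10^11 km³/s².
In km: r₁ = 1.29 × 1.496×10^8 = 1.92984×10^8 km; r₂ = 0.573 × 1.496×10^8 = 8.57208×10^7 km.
Semi-major axis of the transfer orbit: a_t = (1.92984×10^8 + 8.57208×10^7)/2 = 1.393524×10^8 km.
Circular speed at r₁: v₁ = √(μ/r₁) = √(1.33037×10^11/1.92984×10^8) = 26.256 km/s.
On the transfer ellipse at r₁, v² = μ(2/r − 1/a) gives v_a = √[μ(2/r₁ − 1/a_t)] = 20.593 km/s.
First burn Δv₁ = |v_a − v₁| = 5.663 km/s.
Circular speed at r₂: v₂ = √(μ/r₂) = 39.395 km/s.
Transfer-orbit speed at r₂: v_p = √[μ(2/r₂ − 1/a_t)] = 46.360 km/s.
Second burn Δv₂ = |v₂ − v_p| = 6.965 km/s.
Total Δv = Δv₁ + Δv₂ = 12.63 km/s.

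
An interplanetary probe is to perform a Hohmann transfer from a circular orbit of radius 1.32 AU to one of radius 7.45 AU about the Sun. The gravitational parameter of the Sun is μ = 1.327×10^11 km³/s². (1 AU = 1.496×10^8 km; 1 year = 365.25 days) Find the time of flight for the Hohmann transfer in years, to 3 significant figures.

t = 4.59 years

In km: r₁ = 1.32 × 1.496×10^8 = 1.97472×10^8 km; r₂ = 7.45 × 1.496×10^8 = 1.11452×10^9 km.
Transfer-ellipse semi-major axis a_t = (r₁ + r₂)/2 = (1.97472×10^8 + 1.11452×10^9)/2 = 6.55996×10^8 km.
Transfer time t = π√(a_t³/μ) = π√((6.55996×10^8)³ / 1.327×10^11) = 1.449×10^8 s.
Converting: 1.449×10^8 s ÷ 3.15576×10^7 s/year (365.25 × 86400) = 4.59 years.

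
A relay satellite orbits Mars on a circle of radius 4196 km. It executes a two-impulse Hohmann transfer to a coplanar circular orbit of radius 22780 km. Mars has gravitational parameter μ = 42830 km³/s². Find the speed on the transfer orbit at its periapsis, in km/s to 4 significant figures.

v = 4.152 km/s

Transfer-ellipse semi-major axis a_t = (r₁ + r₂)/2 = (4196 + 22780)/2 = 13488 km.
The periapsis of the transfer ellipse is at r = 4196 km.
Applying v² = μ(2/r − 1/a_t): v = 4.152 km/s.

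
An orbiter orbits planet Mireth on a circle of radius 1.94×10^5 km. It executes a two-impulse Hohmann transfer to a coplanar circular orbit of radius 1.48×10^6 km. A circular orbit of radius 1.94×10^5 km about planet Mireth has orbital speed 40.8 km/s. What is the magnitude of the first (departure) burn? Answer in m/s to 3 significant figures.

From the circular-orbit relation v² = μ/r at r = 1.94×10^5 km: μ = v²r = (40.8)² × 1.94×10^5 = 3.22940×10^8 km³/s².
Transfer-ellipse semi-major axis a_t = (r₁ + r₂)/2 = (1.940×10^5 + 1.480×10^6)/2 = 8.370×10^5 km.
Circular speed at r = 1.940×10^5 km: v_c = √(μ/r) = 40.80 km/s.
Vis-viva on the transfer ellipse at r = 1.940×10^5 km gives v_t = √[μ(2/r − 1/a_t)] = 54.25 km/s.
Δv₁ = |v_t − v_c| = |54.25 − 40.80| = 13.45 km/s.

Δv₁ = 13500 m/s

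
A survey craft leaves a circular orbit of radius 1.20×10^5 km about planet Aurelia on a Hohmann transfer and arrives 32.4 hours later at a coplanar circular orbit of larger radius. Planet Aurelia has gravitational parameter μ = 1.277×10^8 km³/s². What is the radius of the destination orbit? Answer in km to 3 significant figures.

Transfer time t = 32.4 hours = 1.1664×10^5 s, and t = π√(a_t³/μ).
So a_t = (μ t²/π²)^(1/3) = (1.277×10^8 × (1.1664×10^5)² / π²)^(1/3) = 5.6044×10^5 km.
Since a_t = (r₁ + r₂)/2, r₂ = 2a_t − r₁ = 2×5.6044×10^5 − 1.200×10^5 = 1.00088×10^6 km.

r₂ = 1.00×10^6 km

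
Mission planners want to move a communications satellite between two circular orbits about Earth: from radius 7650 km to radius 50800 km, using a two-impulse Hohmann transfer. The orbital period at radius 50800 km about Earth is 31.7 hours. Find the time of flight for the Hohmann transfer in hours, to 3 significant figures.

From Kepler's third law T² = 4π²r³/μ at r = 50800 km, T = 31.7 hours = 31.7 × 3600 s = 1.1412×10^5 s: μ = 4π²r³/T² = 3.97400×10^5 km³/s².
The Hohmann ellipse has a_t = (r₁ + r₂)/2 = 29225 km.
Transfer time t = π√(a_t³/μ) = π√((29225)³ / 3.97400×10^5) = 24900 s.
Converting: 24900 s ÷ 3600 s/hour = 6.92 hours.

t = 6.92 hours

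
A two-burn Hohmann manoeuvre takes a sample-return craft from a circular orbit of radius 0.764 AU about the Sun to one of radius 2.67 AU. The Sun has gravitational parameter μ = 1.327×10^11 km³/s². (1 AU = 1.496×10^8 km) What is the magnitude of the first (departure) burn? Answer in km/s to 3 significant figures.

Δv₁ = 8.42 km/s

In km: r₁ = 0.764 × 1.496×10^8 = 1.142944×10^8 km; r₂ = 2.67 × 1.496×10^8 = 3.99432×10^8 km.
Semi-major axis of the transfer orbit: a_t = (1.142944×10^8 + 3.99432×10^8)/2 = 2.568632×10^8 km.
Circular speed at r = 1.142944×10^8 km: v_c = √(μ/r) = 34.074 km/s.
Transfer-orbit speed at the same r (vis-viva, a = a_t): v_t = √[μ(2/r − 1/a_t)] = 42.491 km/s.
Δv₁ = |v_t − v_c| = |42.491 − 34.074| = 8.417 km/s.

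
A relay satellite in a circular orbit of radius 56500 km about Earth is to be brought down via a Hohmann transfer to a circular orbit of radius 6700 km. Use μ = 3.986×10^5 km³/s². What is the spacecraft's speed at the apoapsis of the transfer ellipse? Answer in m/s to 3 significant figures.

v = 1220 m/s

The Hohmann ellipse has a_t = (r₁ + r₂)/2 = 31600 km.
The apoapsis of the transfer ellipse is at r = 56500 km.
Applying v² = μ(2/r − 1/a_t): v = 1.223 km/s.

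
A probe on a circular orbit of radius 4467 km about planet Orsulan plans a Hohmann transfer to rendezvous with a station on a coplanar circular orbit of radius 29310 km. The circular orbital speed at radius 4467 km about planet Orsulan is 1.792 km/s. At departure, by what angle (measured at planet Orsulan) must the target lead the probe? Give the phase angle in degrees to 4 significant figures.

From the circular-orbit relation v² = μ/r at r = 4467 km: μ = v²r = (1.792)² × 4467 = 14344.7 km³/s².
The Hohmann ellipse has a_t = (r₁ + r₂)/2 = 16888.5 km.
The half-period of the transfer ellipse is t = π√(a_t³/μ) = 57569 s.
The target's mean motion on its circular orbit is ω₂ = √(μ/r₂³) = 2.3868×10^-5 rad/s.
Angle swept by the target during transfer: ω₂·t = 1.3741 rad = 78.73°.
Arrival is 180° from departure on the ellipse, so φ = 180° − 78.73° = 101.3°.

φ = 101.3°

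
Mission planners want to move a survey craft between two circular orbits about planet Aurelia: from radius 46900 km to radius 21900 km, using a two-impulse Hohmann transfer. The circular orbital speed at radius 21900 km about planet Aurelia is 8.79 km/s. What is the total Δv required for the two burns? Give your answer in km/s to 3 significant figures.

From the circular-orbit relation v² = μ/r at r = 21900 km: μ = v²r = (8.79)² × 21900 = 1.69208×10^6 km³/s².
The Hohmann ellipse has a_t = (r₁ + r₂)/2 = 34400 km.
At r₁ the circular-orbit speed is v₁ = √(μ/r₁) = 6.00654 km/s.
Transfer-orbit speed at r₁ (v² = μ(2/r − 1/a)): v_a = √[μ(2/r₁ − 1/a_t)] = 4.79256 km/s.
First burn Δv₁ = |v_a − v₁| = 1.21398 km/s.
At r₂, v₂ = √(μ/r₂) = 8.790000 km/s.
Transfer-orbit speed at r₂: v_p = √[μ(2/r₂ − 1/a_t)] = 10.26351 km/s.
Second burn Δv₂ = |v₂ − v_p| = 1.47351 km/s.
Δv = Δv₁ + Δv₂ = 1.21398 + 1.47351 = 2.687 km/s.

Δv = 2.69 km/s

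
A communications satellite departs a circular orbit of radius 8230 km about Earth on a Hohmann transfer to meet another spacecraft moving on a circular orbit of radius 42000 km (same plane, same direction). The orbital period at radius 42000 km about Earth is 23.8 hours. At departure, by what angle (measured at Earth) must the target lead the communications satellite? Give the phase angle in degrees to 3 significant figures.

From Kepler's third law T² = 4π²r³/μ at r = 42000 km, T = 23.8 hours = 23.8 × 3600 s = 85680 s: μ = 4π²r³/T² = 3.98427×10^5 km³/s².
Semi-major axis of the transfer orbit: a_t = (8230 + 42000)/2 = 25115 km.
Transfer time t = π√(a_t³/μ) = 19810 s.
Target angular speed ω₂ = √(μ/r₂³) = 7.333×10^-5 rad/s.
Angle swept by the target during transfer: ω₂·t = 1.4527 rad = 83.23°.
Arrival is 180° from departure on the ellipse, so φ = 180° − 83.23° = 96.8°.

φ = 96.8°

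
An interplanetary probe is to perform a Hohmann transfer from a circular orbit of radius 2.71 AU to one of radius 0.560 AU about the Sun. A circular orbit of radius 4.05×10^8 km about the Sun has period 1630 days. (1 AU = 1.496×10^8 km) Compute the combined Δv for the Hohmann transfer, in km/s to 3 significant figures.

From Kepler's third law T² = 4π²r³/μ at r = 4.05×10^8 km, T = 1630 days = 1630 × 86400 s = 1.40832×10^8 s: μ = 4π²r³/T² = 1.32228×10^11 km³/s².
In km: r₁ = 2.71 × 1.496×10^8 = 4.05416×10^8 km; r₂ = 0.560 × 1.496×10^8 = 8.3776×10^7 km.
Semi-major axis of the transfer orbit: a_t = (4.05416×10^8 + 8.3776×10^7)/2 = 2.44596×10^8 km.
Circular speed at r₁: v₁ = √(μ/r₁) = √(1.32228×10^11/4.05416×10^8) = 18.06 km/s.
On the transfer ellipse at r₁, vis-viva gives v_a = √[μ(2/r₁ − 1/a_t)] = 10.57 km/s.
First burn Δv₁ = |v_a − v₁| = 7.490 km/s.
At r₂, v₂ = √(μ/r₂) = 39.73 km/s.
Transfer-orbit speed at r₂: v_p = √[μ(2/r₂ − 1/a_t)] = 51.15 km/s.
Second burn Δv₂ = |v₂ − v_p| = 11.42 km/s.
Δv = Δv₁ + Δv₂ = 7.490 + 11.42 = 18.91 km/s.

Δv = 18.9 km/s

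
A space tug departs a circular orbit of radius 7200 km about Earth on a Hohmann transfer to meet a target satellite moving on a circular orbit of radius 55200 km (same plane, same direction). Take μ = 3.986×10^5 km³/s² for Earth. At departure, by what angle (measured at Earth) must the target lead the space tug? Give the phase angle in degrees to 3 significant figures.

The Hohmann ellipse has a_t = (r₁ + r₂)/2 = 31200 km.
The half-period of the transfer ellipse is t = π√(a_t³/μ) = 27420 s.
The target's mean motion on its circular orbit is ω₂ = √(μ/r₂³) = 4.868×10^-5 rad/s.
Angle swept by the target during transfer: ω₂·t = 1.335 rad = 76.49°.
Arrival is 180° from departure on the ellipse, so φ = 180° − 76.49° = 104°.

φ = 104°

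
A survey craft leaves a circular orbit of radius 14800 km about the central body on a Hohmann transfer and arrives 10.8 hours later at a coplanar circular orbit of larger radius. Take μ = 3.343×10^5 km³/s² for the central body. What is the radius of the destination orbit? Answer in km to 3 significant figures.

Transfer time t = 10.8 hours = 38880 s, and t = π√(a_t³/μ).
So a_t = (μ t²/π²)^(1/3) = (3.343×10^5 × (38880)² / π²)^(1/3) = 37133 km.
Since a_t = (r₁ + r₂)/2, r₂ = 2a_t − r₁ = 2×37133 − 14800 = 59466 km.

r₂ = 59500 km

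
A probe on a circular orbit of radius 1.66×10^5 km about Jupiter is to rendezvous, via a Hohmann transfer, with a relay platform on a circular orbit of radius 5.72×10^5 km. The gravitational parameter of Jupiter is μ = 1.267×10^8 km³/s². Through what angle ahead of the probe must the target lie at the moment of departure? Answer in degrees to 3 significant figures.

The Hohmann ellipse has a_t = (r₁ + r₂)/2 = 3.690×10^5 km.
Transfer time t = π√(a_t³/μ) = 62560.6 s.
The target's mean motion on its circular orbit is ω₂ = √(μ/r₂³) = 2.60192×10^-5 rad/s.
Angle swept by the target during transfer: ω₂·t = 1.62778 rad = 93.26°.
The probe traverses 180° on the transfer ellipse, so the target must lead by 180° − 93.26° = 86.7°.

φ = 86.7°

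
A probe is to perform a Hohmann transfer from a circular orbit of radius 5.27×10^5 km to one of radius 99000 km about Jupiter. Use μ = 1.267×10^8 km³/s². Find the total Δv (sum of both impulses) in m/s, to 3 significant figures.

Semi-major axis of the transfer orbit: a_t = (5.270×10^5 + 99000)/2 = 3.130×10^5 km.
Circular speed at r₁: v₁ = √(μ/r₁) = √(1.267×10^8/5.270×10^5) = 15.5054 km/s.
On the transfer ellipse at r₁, v² = μ(2/r − 1/a) gives v_a = √[μ(2/r₁ − 1/a_t)] = 8.72024 km/s.
First burn Δv₁ = |v_a − v₁| = 6.7852 km/s.
Circular speed at r₂: v₂ = √(μ/r₂) = 35.774 km/s.
Transfer-orbit speed at r₂: v_p = √[μ(2/r₂ − 1/a_t)] = 46.420 km/s.
Second burn Δv₂ = |v₂ − v_p| = 10.646 km/s.
Δv = Δv₁ + Δv₂ = 6.7852 + 10.646 = 17.43 km/s.

Δv = 17400 m/s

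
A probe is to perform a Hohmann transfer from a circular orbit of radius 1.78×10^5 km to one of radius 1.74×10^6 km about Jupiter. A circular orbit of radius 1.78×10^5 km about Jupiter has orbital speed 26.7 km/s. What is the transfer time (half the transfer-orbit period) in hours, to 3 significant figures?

t = 72.8 hours

From the circular-orbit relation v² = μ/r at r = 1.78×10^5 km: μ = v²r = (26.7)² × 1.78×10^5 = 1.26894×10^8 km³/s².
The Hohmann ellipse has a_t = (r₁ + r₂)/2 = 9.590×10^5 km.
By Kepler's third law the transfer-orbit period is T = 2π√(a_t³/μ), so t = T/2 = 2.6191×10^5 s.
Converting: 2.6191×10^5 s ÷ 3600 s/hour = 72.8 hours.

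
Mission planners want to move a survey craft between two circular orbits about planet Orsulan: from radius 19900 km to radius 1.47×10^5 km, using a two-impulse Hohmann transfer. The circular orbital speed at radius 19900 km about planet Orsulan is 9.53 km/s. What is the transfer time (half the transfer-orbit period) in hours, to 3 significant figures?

t = 15.6 hours

From the circular-orbit relation v² = μ/r at r = 19900 km: μ = v²r = (9.53)² × 19900 = 1.80734×10^6 km³/s².
Transfer-ellipse semi-major axis a_t = (r₁ + r₂)/2 = (19900 + 1.470×10^5)/2 = 83450 km.
Transfer time t = π√(a_t³/μ) = π√((83450)³ / 1.80734×10^6) = 56330 s.
Converting: 56330 s ÷ 3600 s/hour = 15.6 hours.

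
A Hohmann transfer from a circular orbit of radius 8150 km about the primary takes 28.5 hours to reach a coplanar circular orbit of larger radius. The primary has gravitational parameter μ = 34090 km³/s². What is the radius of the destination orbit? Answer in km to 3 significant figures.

r₂ = 58100 km

Transfer time t = 28.5 hours = 1.026×10^5 s, and t = π√(a_t³/μ).
So a_t = (μ t²/π²)^(1/3) = (34090 × (1.026×10^5)² / π²)^(1/3) = 33129 km.
Since a_t = (r₁ + r₂)/2, r₂ = 2a_t − r₁ = 2×33129 − 8150 = 58108 km.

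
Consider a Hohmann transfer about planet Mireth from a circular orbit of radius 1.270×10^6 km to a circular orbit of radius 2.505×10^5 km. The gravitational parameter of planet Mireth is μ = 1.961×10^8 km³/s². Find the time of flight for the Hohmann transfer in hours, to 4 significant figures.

t = 41.31 hours

Transfer-ellipse semi-major axis a_t = (r₁ + r₂)/2 = (1.270×10^6 + 2.505×10^5)/2 = 7.6025×10^5 km.
Transfer time t = π√(a_t³/μ) = π√((7.6025×10^5)³ / 1.961×10^8) = 1.487×10^5 s.
Converting: 1.487×10^5 s ÷ 3600 s/hour = 41.31 hours.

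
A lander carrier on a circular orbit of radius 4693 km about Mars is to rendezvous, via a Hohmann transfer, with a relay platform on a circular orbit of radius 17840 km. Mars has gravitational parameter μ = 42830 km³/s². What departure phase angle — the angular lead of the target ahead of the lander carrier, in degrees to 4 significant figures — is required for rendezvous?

Transfer-ellipse semi-major axis a_t = (r₁ + r₂)/2 = (4693 + 17840)/2 = 11266.5 km.
Transfer time t = π√(a_t³/μ) = 18153.5 s.
The target's mean motion on its circular orbit is ω₂ = √(μ/r₂³) = 8.68524×10^-5 rad/s.
Angle swept by the target during transfer: ω₂·t = 1.5767 rad = 90.34°.
Arrival is 180° from departure on the ellipse, so φ = 180° − 90.34° = 89.66°.

φ = 89.66°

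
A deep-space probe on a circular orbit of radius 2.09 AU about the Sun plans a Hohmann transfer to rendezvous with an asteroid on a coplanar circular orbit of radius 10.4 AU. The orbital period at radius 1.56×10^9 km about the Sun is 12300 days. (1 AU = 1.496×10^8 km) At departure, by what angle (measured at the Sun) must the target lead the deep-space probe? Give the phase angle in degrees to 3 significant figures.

From Kepler's third law T² = 4π²r³/μ at r = 1.56×10^9 km, T = 12300 days = 12300 × 86400 s = 1.06272×10^9 s: μ = 4π²r³/T² = 1.32708×10^11 km³/s².
In km: r₁ = 2.09 × 1.496×10^8 = 3.12664×10^8 km; r₂ = 10.4 × 1.496×10^8 = 1.55584×10^9 km.
Transfer-ellipse semi-major axis a_t = (r₁ + r₂)/2 = (3.12664×10^8 + 1.55584×10^9)/2 = 9.34252×10^8 km.
Transfer time t = π√(a_t³/μ) = 2.462623×10^8 s.
Target angular speed ω₂ = √(μ/r₂³) = 5.936090×10^-9 rad/s.
Angle swept by the target during transfer: ω₂·t = 1.46184 rad = 83.76°.
Arrival is 180° from departure on the ellipse, so φ = 180° − 83.76° = 96.2°.

φ = 96.2°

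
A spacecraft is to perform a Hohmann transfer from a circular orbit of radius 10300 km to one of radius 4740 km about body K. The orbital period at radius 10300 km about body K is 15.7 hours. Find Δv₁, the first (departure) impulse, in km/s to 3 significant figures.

Δv₁ = 0.236 km/s

From Kepler's third law T² = 4π²r³/μ at r = 10300 km, T = 15.7 hours = 15.7 × 3600 s = 56520 s: μ = 4π²r³/T² = 13504.1 km³/s².
Semi-major axis of the transfer orbit: a_t = (10300 + 4740)/2 = 7520 km.
On the circular orbit at r = 10300 km, v_c = √(μ/r) = 1.14502 km/s.
Vis-viva on the transfer ellipse at r = 10300 km gives v_t = √[μ(2/r − 1/a_t)] = 0.909066 km/s.
Δv₁ = |v_t − v_c| = |0.909066 − 1.14502| = 0.2360 km/s.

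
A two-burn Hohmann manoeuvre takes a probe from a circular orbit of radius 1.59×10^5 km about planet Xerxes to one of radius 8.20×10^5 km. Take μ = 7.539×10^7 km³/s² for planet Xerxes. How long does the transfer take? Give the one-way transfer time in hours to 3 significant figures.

Semi-major axis of the transfer orbit: a_t = (1.590×10^5 + 8.200×10^5)/2 = 4.895×10^5 km.
By Kepler's third law the transfer-orbit period is T = 2π√(a_t³/μ), so t = T/2 = 1.239×10^5 s.
Converting: 1.239×10^5 s ÷ 3600 s/hour = 34.4 hours.

t = 34.4 hours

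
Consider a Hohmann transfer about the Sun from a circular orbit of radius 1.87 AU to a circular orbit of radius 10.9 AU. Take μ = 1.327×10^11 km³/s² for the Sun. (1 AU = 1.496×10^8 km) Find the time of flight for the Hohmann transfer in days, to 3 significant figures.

In km: r₁ = 1.87 × 1.496×10^8 = 2.79752×10^8 km; r₂ = 10.9 × 1.496×10^8 = 1.63064×10^9 km.
Semi-major axis of the transfer orbit: a_t = (2.79752×10^8 + 1.63064×10^9)/2 = 9.55196×10^8 km.
By Kepler's third law the transfer-orbit period is T = 2π√(a_t³/μ), so t = T/2 = 2.546×10^8 s.
Converting: 2.546×10^8 s ÷ 86400 s/day = 2950 days.

t = 2950 days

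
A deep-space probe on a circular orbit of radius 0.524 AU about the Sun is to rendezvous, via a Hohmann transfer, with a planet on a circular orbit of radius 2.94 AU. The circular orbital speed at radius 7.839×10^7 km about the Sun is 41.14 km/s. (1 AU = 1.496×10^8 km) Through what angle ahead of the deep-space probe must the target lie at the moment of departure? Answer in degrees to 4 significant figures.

From the circular-orbit relation v² = μ/r at r = 7.839×10^7 km: μ = v²r = (41.14)² × 7.839×10^7 = 1.32675×10^11 km³/s².
In km: r₁ = 0.524 × 1.496×10^8 = 7.83904×10^7 km; r₂ = 2.94 × 1.496×10^8 = 4.39824×10^8 km.
The Hohmann ellipse has a_t = (r₁ + r₂)/2 = 2.591072×10^8 km.
Transfer time t = π√(a_t³/μ) = 3.597×10^7 s.
Target angular speed ω₂ = √(μ/r₂³) = 3.949×10^-8 rad/s.
Angle swept by the target during transfer: ω₂·t = 1.4205 rad = 81.39°.
The deep-space probe traverses 180° on the transfer ellipse, so the target must lead by 180° − 81.39° = 98.61°.

φ = 98.61°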